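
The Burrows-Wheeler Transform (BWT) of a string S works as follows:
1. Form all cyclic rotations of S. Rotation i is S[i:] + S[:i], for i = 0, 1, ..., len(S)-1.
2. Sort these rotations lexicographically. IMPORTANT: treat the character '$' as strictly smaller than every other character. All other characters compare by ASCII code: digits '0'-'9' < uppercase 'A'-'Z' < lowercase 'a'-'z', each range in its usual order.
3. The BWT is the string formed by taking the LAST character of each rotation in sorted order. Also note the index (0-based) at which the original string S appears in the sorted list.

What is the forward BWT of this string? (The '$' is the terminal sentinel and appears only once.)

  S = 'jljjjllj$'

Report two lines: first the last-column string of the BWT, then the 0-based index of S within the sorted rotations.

Answer: jllj$jljj
4

Derivation:
All 9 rotations (rotation i = S[i:]+S[:i]):
  rot[0] = jljjjllj$
  rot[1] = ljjjllj$j
  rot[2] = jjjllj$jl
  rot[3] = jjllj$jlj
  rot[4] = jllj$jljj
  rot[5] = llj$jljjj
  rot[6] = lj$jljjjl
  rot[7] = j$jljjjll
  rot[8] = $jljjjllj
Sorted (with $ < everything):
  sorted[0] = $jljjjllj  (last char: 'j')
  sorted[1] = j$jljjjll  (last char: 'l')
  sorted[2] = jjjllj$jl  (last char: 'l')
  sorted[3] = jjllj$jlj  (last char: 'j')
  sorted[4] = jljjjllj$  (last char: '$')
  sorted[5] = jllj$jljj  (last char: 'j')
  sorted[6] = lj$jljjjl  (last char: 'l')
  sorted[7] = ljjjllj$j  (last char: 'j')
  sorted[8] = llj$jljjj  (last char: 'j')
Last column: jllj$jljj
Original string S is at sorted index 4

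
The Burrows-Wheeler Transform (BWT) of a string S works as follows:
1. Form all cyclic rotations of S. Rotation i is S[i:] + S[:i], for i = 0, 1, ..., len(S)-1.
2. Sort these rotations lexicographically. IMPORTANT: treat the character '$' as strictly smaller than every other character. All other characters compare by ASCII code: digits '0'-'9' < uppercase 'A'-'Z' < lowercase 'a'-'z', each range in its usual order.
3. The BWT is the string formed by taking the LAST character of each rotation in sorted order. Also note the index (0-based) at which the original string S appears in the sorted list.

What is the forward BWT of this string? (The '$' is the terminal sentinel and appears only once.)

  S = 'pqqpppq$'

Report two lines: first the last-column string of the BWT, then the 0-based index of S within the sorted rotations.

All 8 rotations (rotation i = S[i:]+S[:i]):
  rot[0] = pqqpppq$
  rot[1] = qqpppq$p
  rot[2] = qpppq$pq
  rot[3] = pppq$pqq
  rot[4] = ppq$pqqp
  rot[5] = pq$pqqpp
  rot[6] = q$pqqppp
  rot[7] = $pqqpppq
Sorted (with $ < everything):
  sorted[0] = $pqqpppq  (last char: 'q')
  sorted[1] = pppq$pqq  (last char: 'q')
  sorted[2] = ppq$pqqp  (last char: 'p')
  sorted[3] = pq$pqqpp  (last char: 'p')
  sorted[4] = pqqpppq$  (last char: '$')
  sorted[5] = q$pqqppp  (last char: 'p')
  sorted[6] = qpppq$pq  (last char: 'q')
  sorted[7] = qqpppq$p  (last char: 'p')
Last column: qqpp$pqp
Original string S is at sorted index 4

Answer: qqpp$pqp
4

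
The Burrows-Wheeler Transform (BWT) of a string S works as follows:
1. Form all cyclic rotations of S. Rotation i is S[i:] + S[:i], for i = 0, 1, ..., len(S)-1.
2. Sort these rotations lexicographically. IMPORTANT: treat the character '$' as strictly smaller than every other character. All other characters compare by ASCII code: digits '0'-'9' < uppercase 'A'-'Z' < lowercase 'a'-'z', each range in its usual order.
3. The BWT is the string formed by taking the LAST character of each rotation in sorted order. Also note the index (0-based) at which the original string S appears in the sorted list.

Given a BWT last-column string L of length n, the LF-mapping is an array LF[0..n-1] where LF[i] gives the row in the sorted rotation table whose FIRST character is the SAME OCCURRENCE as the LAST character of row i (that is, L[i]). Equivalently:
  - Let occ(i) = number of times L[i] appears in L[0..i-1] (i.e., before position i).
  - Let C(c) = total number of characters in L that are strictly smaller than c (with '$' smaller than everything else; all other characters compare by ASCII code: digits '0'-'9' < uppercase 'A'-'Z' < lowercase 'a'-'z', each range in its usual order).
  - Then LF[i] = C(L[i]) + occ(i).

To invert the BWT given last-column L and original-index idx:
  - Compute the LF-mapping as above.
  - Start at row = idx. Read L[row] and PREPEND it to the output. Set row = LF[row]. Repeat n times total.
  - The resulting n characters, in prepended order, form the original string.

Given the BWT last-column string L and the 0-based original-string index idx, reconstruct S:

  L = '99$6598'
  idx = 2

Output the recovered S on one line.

Answer: 689959$

Derivation:
LF mapping: 4 5 0 2 1 6 3
Walk LF starting at row 2, prepending L[row]:
  step 1: row=2, L[2]='$', prepend. Next row=LF[2]=0
  step 2: row=0, L[0]='9', prepend. Next row=LF[0]=4
  step 3: row=4, L[4]='5', prepend. Next row=LF[4]=1
  step 4: row=1, L[1]='9', prepend. Next row=LF[1]=5
  step 5: row=5, L[5]='9', prepend. Next row=LF[5]=6
  step 6: row=6, L[6]='8', prepend. Next row=LF[6]=3
  step 7: row=3, L[3]='6', prepend. Next row=LF[3]=2
Reversed output: 689959$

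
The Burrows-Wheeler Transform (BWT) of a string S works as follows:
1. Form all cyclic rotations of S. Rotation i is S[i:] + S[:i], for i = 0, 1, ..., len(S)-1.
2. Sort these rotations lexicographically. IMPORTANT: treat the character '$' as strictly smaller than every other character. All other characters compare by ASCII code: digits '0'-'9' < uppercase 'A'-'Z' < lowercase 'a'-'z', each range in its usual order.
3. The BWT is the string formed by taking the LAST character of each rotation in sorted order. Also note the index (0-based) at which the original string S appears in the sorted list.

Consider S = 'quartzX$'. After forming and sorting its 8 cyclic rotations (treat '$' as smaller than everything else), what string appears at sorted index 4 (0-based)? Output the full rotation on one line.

All 8 rotations (rotation i = S[i:]+S[:i]):
  rot[0] = quartzX$
  rot[1] = uartzX$q
  rot[2] = artzX$qu
  rot[3] = rtzX$qua
  rot[4] = tzX$quar
  rot[5] = zX$quart
  rot[6] = X$quartz
  rot[7] = $quartzX
Sorted (with $ < everything):
  sorted[0] = $quartzX
  sorted[1] = X$quartz
  sorted[2] = artzX$qu
  sorted[3] = quartzX$
  sorted[4] = rtzX$qua
  sorted[5] = tzX$quar
  sorted[6] = uartzX$q
  sorted[7] = zX$quart
sorted[4] = rtzX$qua

Answer: rtzX$qua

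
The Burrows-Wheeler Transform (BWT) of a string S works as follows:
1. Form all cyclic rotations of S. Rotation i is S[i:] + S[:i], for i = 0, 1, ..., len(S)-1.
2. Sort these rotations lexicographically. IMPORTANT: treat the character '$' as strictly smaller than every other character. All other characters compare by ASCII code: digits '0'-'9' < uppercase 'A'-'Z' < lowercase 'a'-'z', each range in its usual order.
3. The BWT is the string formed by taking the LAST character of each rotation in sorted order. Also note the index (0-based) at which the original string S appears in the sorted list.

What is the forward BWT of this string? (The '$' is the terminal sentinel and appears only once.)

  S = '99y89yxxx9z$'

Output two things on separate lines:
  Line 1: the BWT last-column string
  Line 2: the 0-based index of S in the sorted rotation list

All 12 rotations (rotation i = S[i:]+S[:i]):
  rot[0] = 99y89yxxx9z$
  rot[1] = 9y89yxxx9z$9
  rot[2] = y89yxxx9z$99
  rot[3] = 89yxxx9z$99y
  rot[4] = 9yxxx9z$99y8
  rot[5] = yxxx9z$99y89
  rot[6] = xxx9z$99y89y
  rot[7] = xx9z$99y89yx
  rot[8] = x9z$99y89yxx
  rot[9] = 9z$99y89yxxx
  rot[10] = z$99y89yxxx9
  rot[11] = $99y89yxxx9z
Sorted (with $ < everything):
  sorted[0] = $99y89yxxx9z  (last char: 'z')
  sorted[1] = 89yxxx9z$99y  (last char: 'y')
  sorted[2] = 99y89yxxx9z$  (last char: '$')
  sorted[3] = 9y89yxxx9z$9  (last char: '9')
  sorted[4] = 9yxxx9z$99y8  (last char: '8')
  sorted[5] = 9z$99y89yxxx  (last char: 'x')
  sorted[6] = x9z$99y89yxx  (last char: 'x')
  sorted[7] = xx9z$99y89yx  (last char: 'x')
  sorted[8] = xxx9z$99y89y  (last char: 'y')
  sorted[9] = y89yxxx9z$99  (last char: '9')
  sorted[10] = yxxx9z$99y89  (last char: '9')
  sorted[11] = z$99y89yxxx9  (last char: '9')
Last column: zy$98xxxy999
Original string S is at sorted index 2

Answer: zy$98xxxy999
2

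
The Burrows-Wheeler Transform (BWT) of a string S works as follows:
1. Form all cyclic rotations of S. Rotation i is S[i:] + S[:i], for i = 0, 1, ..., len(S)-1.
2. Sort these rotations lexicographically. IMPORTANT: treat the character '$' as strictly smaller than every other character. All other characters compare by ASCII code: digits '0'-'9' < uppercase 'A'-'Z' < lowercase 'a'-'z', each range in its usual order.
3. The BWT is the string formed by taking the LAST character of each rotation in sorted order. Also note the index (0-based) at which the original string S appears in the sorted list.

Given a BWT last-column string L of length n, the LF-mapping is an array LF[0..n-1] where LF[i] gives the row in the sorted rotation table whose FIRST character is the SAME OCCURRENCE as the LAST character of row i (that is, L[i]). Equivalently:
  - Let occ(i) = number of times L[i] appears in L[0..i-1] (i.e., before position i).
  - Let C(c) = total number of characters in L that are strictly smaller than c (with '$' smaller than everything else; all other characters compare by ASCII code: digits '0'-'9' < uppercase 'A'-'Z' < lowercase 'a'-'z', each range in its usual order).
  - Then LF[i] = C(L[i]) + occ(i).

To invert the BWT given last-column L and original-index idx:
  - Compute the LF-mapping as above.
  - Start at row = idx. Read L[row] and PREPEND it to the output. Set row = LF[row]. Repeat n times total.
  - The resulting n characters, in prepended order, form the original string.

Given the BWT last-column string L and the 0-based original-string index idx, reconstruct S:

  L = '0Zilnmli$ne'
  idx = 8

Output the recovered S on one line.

LF mapping: 1 2 4 6 9 8 7 5 0 10 3
Walk LF starting at row 8, prepending L[row]:
  step 1: row=8, L[8]='$', prepend. Next row=LF[8]=0
  step 2: row=0, L[0]='0', prepend. Next row=LF[0]=1
  step 3: row=1, L[1]='Z', prepend. Next row=LF[1]=2
  step 4: row=2, L[2]='i', prepend. Next row=LF[2]=4
  step 5: row=4, L[4]='n', prepend. Next row=LF[4]=9
  step 6: row=9, L[9]='n', prepend. Next row=LF[9]=10
  step 7: row=10, L[10]='e', prepend. Next row=LF[10]=3
  step 8: row=3, L[3]='l', prepend. Next row=LF[3]=6
  step 9: row=6, L[6]='l', prepend. Next row=LF[6]=7
  step 10: row=7, L[7]='i', prepend. Next row=LF[7]=5
  step 11: row=5, L[5]='m', prepend. Next row=LF[5]=8
Reversed output: millenniZ0$

Answer: millenniZ0$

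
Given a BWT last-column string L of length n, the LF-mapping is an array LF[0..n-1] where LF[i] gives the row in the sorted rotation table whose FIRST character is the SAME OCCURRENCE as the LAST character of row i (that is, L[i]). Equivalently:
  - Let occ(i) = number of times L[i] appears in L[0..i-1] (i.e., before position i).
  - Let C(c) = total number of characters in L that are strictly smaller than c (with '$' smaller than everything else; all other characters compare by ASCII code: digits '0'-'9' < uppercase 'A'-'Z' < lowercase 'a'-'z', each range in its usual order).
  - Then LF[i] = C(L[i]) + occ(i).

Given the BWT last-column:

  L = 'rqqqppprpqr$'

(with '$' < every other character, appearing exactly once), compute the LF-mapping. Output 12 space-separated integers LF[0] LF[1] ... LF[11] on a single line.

Char counts: '$':1, 'p':4, 'q':4, 'r':3
C (first-col start): C('$')=0, C('p')=1, C('q')=5, C('r')=9
L[0]='r': occ=0, LF[0]=C('r')+0=9+0=9
L[1]='q': occ=0, LF[1]=C('q')+0=5+0=5
L[2]='q': occ=1, LF[2]=C('q')+1=5+1=6
L[3]='q': occ=2, LF[3]=C('q')+2=5+2=7
L[4]='p': occ=0, LF[4]=C('p')+0=1+0=1
L[5]='p': occ=1, LF[5]=C('p')+1=1+1=2
L[6]='p': occ=2, LF[6]=C('p')+2=1+2=3
L[7]='r': occ=1, LF[7]=C('r')+1=9+1=10
L[8]='p': occ=3, LF[8]=C('p')+3=1+3=4
L[9]='q': occ=3, LF[9]=C('q')+3=5+3=8
L[10]='r': occ=2, LF[10]=C('r')+2=9+2=11
L[11]='$': occ=0, LF[11]=C('$')+0=0+0=0

Answer: 9 5 6 7 1 2 3 10 4 8 11 0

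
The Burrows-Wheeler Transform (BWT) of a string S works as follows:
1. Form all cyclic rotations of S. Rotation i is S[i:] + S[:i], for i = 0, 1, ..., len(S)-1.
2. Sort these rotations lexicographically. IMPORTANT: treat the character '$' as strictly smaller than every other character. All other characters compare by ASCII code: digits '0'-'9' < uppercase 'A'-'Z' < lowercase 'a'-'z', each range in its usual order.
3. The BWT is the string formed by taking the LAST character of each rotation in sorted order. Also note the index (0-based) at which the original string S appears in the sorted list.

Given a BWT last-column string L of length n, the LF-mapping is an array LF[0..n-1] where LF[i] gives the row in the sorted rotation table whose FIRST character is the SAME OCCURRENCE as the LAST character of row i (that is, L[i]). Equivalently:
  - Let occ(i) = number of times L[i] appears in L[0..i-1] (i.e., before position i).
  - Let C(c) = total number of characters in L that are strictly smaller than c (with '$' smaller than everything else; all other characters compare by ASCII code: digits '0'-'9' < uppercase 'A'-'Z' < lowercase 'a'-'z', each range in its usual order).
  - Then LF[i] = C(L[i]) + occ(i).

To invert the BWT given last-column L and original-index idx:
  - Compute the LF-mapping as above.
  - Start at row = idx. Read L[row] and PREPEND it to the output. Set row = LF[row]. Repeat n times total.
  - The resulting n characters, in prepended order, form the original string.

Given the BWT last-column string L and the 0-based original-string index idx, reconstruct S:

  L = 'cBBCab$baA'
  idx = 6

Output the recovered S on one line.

LF mapping: 9 2 3 4 5 7 0 8 6 1
Walk LF starting at row 6, prepending L[row]:
  step 1: row=6, L[6]='$', prepend. Next row=LF[6]=0
  step 2: row=0, L[0]='c', prepend. Next row=LF[0]=9
  step 3: row=9, L[9]='A', prepend. Next row=LF[9]=1
  step 4: row=1, L[1]='B', prepend. Next row=LF[1]=2
  step 5: row=2, L[2]='B', prepend. Next row=LF[2]=3
  step 6: row=3, L[3]='C', prepend. Next row=LF[3]=4
  step 7: row=4, L[4]='a', prepend. Next row=LF[4]=5
  step 8: row=5, L[5]='b', prepend. Next row=LF[5]=7
  step 9: row=7, L[7]='b', prepend. Next row=LF[7]=8
  step 10: row=8, L[8]='a', prepend. Next row=LF[8]=6
Reversed output: abbaCBBAc$

Answer: abbaCBBAc$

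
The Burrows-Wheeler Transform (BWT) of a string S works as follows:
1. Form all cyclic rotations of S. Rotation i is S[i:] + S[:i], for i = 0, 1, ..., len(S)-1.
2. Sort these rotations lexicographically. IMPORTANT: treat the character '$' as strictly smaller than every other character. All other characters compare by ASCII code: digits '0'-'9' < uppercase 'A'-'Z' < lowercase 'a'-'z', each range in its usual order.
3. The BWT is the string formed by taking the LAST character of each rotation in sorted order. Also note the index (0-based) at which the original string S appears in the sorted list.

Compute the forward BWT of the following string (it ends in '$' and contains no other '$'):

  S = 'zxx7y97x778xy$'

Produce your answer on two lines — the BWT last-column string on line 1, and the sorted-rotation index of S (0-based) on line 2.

Answer: yx79x7y7xz8x7$
13

Derivation:
All 14 rotations (rotation i = S[i:]+S[:i]):
  rot[0] = zxx7y97x778xy$
  rot[1] = xx7y97x778xy$z
  rot[2] = x7y97x778xy$zx
  rot[3] = 7y97x778xy$zxx
  rot[4] = y97x778xy$zxx7
  rot[5] = 97x778xy$zxx7y
  rot[6] = 7x778xy$zxx7y9
  rot[7] = x778xy$zxx7y97
  rot[8] = 778xy$zxx7y97x
  rot[9] = 78xy$zxx7y97x7
  rot[10] = 8xy$zxx7y97x77
  rot[11] = xy$zxx7y97x778
  rot[12] = y$zxx7y97x778x
  rot[13] = $zxx7y97x778xy
Sorted (with $ < everything):
  sorted[0] = $zxx7y97x778xy  (last char: 'y')
  sorted[1] = 778xy$zxx7y97x  (last char: 'x')
  sorted[2] = 78xy$zxx7y97x7  (last char: '7')
  sorted[3] = 7x778xy$zxx7y9  (last char: '9')
  sorted[4] = 7y97x778xy$zxx  (last char: 'x')
  sorted[5] = 8xy$zxx7y97x77  (last char: '7')
  sorted[6] = 97x778xy$zxx7y  (last char: 'y')
  sorted[7] = x778xy$zxx7y97  (last char: '7')
  sorted[8] = x7y97x778xy$zx  (last char: 'x')
  sorted[9] = xx7y97x778xy$z  (last char: 'z')
  sorted[10] = xy$zxx7y97x778  (last char: '8')
  sorted[11] = y$zxx7y97x778x  (last char: 'x')
  sorted[12] = y97x778xy$zxx7  (last char: '7')
  sorted[13] = zxx7y97x778xy$  (last char: '$')
Last column: yx79x7y7xz8x7$
Original string S is at sorted index 13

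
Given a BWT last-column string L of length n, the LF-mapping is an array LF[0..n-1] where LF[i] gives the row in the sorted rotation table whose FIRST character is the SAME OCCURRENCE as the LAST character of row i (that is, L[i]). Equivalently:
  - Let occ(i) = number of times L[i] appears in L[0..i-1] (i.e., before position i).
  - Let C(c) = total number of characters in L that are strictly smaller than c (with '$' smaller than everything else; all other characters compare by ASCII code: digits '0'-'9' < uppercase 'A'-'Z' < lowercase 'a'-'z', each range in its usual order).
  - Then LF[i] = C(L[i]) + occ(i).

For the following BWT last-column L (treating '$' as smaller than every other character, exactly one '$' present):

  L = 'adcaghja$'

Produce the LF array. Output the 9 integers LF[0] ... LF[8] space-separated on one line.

Answer: 1 5 4 2 6 7 8 3 0

Derivation:
Char counts: '$':1, 'a':3, 'c':1, 'd':1, 'g':1, 'h':1, 'j':1
C (first-col start): C('$')=0, C('a')=1, C('c')=4, C('d')=5, C('g')=6, C('h')=7, C('j')=8
L[0]='a': occ=0, LF[0]=C('a')+0=1+0=1
L[1]='d': occ=0, LF[1]=C('d')+0=5+0=5
L[2]='c': occ=0, LF[2]=C('c')+0=4+0=4
L[3]='a': occ=1, LF[3]=C('a')+1=1+1=2
L[4]='g': occ=0, LF[4]=C('g')+0=6+0=6
L[5]='h': occ=0, LF[5]=C('h')+0=7+0=7
L[6]='j': occ=0, LF[6]=C('j')+0=8+0=8
L[7]='a': occ=2, LF[7]=C('a')+2=1+2=3
L[8]='$': occ=0, LF[8]=C('$')+0=0+0=0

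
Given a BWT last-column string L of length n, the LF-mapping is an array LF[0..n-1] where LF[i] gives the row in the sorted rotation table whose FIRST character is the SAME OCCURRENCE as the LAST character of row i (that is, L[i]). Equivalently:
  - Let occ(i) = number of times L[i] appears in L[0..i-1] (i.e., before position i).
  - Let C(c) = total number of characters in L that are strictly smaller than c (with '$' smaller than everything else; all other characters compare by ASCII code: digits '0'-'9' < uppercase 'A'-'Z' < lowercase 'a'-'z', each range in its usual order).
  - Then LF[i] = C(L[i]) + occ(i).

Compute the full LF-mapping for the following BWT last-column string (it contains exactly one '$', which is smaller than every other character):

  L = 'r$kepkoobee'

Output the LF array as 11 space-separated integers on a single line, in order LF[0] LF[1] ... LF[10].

Char counts: '$':1, 'b':1, 'e':3, 'k':2, 'o':2, 'p':1, 'r':1
C (first-col start): C('$')=0, C('b')=1, C('e')=2, C('k')=5, C('o')=7, C('p')=9, C('r')=10
L[0]='r': occ=0, LF[0]=C('r')+0=10+0=10
L[1]='$': occ=0, LF[1]=C('$')+0=0+0=0
L[2]='k': occ=0, LF[2]=C('k')+0=5+0=5
L[3]='e': occ=0, LF[3]=C('e')+0=2+0=2
L[4]='p': occ=0, LF[4]=C('p')+0=9+0=9
L[5]='k': occ=1, LF[5]=C('k')+1=5+1=6
L[6]='o': occ=0, LF[6]=C('o')+0=7+0=7
L[7]='o': occ=1, LF[7]=C('o')+1=7+1=8
L[8]='b': occ=0, LF[8]=C('b')+0=1+0=1
L[9]='e': occ=1, LF[9]=C('e')+1=2+1=3
L[10]='e': occ=2, LF[10]=C('e')+2=2+2=4

Answer: 10 0 5 2 9 6 7 8 1 3 4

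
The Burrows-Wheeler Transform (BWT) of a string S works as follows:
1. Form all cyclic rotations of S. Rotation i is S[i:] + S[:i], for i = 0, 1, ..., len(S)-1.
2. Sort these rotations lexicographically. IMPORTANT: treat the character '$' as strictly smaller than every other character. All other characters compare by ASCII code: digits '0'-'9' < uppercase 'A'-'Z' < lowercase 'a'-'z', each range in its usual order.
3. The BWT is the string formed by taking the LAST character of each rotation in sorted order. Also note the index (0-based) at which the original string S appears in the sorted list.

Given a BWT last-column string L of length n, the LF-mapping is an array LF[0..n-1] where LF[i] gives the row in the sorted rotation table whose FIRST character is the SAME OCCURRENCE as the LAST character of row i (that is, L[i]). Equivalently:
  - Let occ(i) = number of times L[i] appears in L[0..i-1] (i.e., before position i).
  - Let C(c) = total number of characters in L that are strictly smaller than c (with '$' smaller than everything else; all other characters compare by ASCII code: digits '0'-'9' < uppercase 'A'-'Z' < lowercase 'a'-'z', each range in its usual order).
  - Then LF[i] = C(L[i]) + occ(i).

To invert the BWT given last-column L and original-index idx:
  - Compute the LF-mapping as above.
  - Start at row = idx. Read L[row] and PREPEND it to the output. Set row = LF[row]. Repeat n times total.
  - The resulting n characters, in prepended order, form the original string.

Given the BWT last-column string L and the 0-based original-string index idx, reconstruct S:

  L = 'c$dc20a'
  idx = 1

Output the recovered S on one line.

Answer: 0cad2c$

Derivation:
LF mapping: 4 0 6 5 2 1 3
Walk LF starting at row 1, prepending L[row]:
  step 1: row=1, L[1]='$', prepend. Next row=LF[1]=0
  step 2: row=0, L[0]='c', prepend. Next row=LF[0]=4
  step 3: row=4, L[4]='2', prepend. Next row=LF[4]=2
  step 4: row=2, L[2]='d', prepend. Next row=LF[2]=6
  step 5: row=6, L[6]='a', prepend. Next row=LF[6]=3
  step 6: row=3, L[3]='c', prepend. Next row=LF[3]=5
  step 7: row=5, L[5]='0', prepend. Next row=LF[5]=1
Reversed output: 0cad2c$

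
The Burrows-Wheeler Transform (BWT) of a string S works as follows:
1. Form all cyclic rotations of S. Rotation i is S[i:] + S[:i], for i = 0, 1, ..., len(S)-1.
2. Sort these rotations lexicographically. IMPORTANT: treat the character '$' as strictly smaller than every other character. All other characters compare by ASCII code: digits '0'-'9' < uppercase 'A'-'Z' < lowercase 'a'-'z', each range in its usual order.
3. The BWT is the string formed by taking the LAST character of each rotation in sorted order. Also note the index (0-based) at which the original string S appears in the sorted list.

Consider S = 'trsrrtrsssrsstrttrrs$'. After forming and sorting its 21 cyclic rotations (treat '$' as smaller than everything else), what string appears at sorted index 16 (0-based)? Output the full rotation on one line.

All 21 rotations (rotation i = S[i:]+S[:i]):
  rot[0] = trsrrtrsssrsstrttrrs$
  rot[1] = rsrrtrsssrsstrttrrs$t
  rot[2] = srrtrsssrsstrttrrs$tr
  rot[3] = rrtrsssrsstrttrrs$trs
  rot[4] = rtrsssrsstrttrrs$trsr
  rot[5] = trsssrsstrttrrs$trsrr
  rot[6] = rsssrsstrttrrs$trsrrt
  rot[7] = sssrsstrttrrs$trsrrtr
  rot[8] = ssrsstrttrrs$trsrrtrs
  rot[9] = srsstrttrrs$trsrrtrss
  rot[10] = rsstrttrrs$trsrrtrsss
  rot[11] = sstrttrrs$trsrrtrsssr
  rot[12] = strttrrs$trsrrtrsssrs
  rot[13] = trttrrs$trsrrtrsssrss
  rot[14] = rttrrs$trsrrtrsssrsst
  rot[15] = ttrrs$trsrrtrsssrsstr
  rot[16] = trrs$trsrrtrsssrsstrt
  rot[17] = rrs$trsrrtrsssrsstrtt
  rot[18] = rs$trsrrtrsssrsstrttr
  rot[19] = s$trsrrtrsssrsstrttrr
  rot[20] = $trsrrtrsssrsstrttrrs
Sorted (with $ < everything):
  sorted[0] = $trsrrtrsssrsstrttrrs
  sorted[1] = rrs$trsrrtrsssrsstrtt
  sorted[2] = rrtrsssrsstrttrrs$trs
  sorted[3] = rs$trsrrtrsssrsstrttr
  sorted[4] = rsrrtrsssrsstrttrrs$t
  sorted[5] = rsssrsstrttrrs$trsrrt
  sorted[6] = rsstrttrrs$trsrrtrsss
  sorted[7] = rtrsssrsstrttrrs$trsr
  sorted[8] = rttrrs$trsrrtrsssrsst
  sorted[9] = s$trsrrtrsssrsstrttrr
  sorted[10] = srrtrsssrsstrttrrs$tr
  sorted[11] = srsstrttrrs$trsrrtrss
  sorted[12] = ssrsstrttrrs$trsrrtrs
  sorted[13] = sssrsstrttrrs$trsrrtr
  sorted[14] = sstrttrrs$trsrrtrsssr
  sorted[15] = strttrrs$trsrrtrsssrs
  sorted[16] = trrs$trsrrtrsssrsstrt
  sorted[17] = trsrrtrsssrsstrttrrs$
  sorted[18] = trsssrsstrttrrs$trsrr
  sorted[19] = trttrrs$trsrrtrsssrss
  sorted[20] = ttrrs$trsrrtrsssrsstr
sorted[16] = trrs$trsrrtrsssrsstrt

Answer: trrs$trsrrtrsssrsstrt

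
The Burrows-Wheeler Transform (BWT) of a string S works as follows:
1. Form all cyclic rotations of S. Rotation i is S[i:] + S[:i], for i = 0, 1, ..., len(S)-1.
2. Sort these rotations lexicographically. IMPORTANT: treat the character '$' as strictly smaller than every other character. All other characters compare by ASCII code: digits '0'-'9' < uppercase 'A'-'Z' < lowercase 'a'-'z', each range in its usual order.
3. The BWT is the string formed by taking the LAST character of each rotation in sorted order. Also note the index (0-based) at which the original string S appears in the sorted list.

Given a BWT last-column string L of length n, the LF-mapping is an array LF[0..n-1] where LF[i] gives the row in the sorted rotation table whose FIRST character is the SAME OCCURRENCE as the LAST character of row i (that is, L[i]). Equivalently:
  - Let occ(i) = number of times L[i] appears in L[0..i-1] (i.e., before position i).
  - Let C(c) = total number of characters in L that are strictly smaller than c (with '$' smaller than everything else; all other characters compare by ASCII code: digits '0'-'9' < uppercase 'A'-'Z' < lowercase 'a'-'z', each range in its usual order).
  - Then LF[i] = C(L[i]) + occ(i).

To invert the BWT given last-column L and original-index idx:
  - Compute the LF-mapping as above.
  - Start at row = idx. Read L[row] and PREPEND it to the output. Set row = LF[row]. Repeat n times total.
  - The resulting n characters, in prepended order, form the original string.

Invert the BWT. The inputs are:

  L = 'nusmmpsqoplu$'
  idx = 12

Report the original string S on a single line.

LF mapping: 4 11 9 2 3 6 10 8 5 7 1 12 0
Walk LF starting at row 12, prepending L[row]:
  step 1: row=12, L[12]='$', prepend. Next row=LF[12]=0
  step 2: row=0, L[0]='n', prepend. Next row=LF[0]=4
  step 3: row=4, L[4]='m', prepend. Next row=LF[4]=3
  step 4: row=3, L[3]='m', prepend. Next row=LF[3]=2
  step 5: row=2, L[2]='s', prepend. Next row=LF[2]=9
  step 6: row=9, L[9]='p', prepend. Next row=LF[9]=7
  step 7: row=7, L[7]='q', prepend. Next row=LF[7]=8
  step 8: row=8, L[8]='o', prepend. Next row=LF[8]=5
  step 9: row=5, L[5]='p', prepend. Next row=LF[5]=6
  step 10: row=6, L[6]='s', prepend. Next row=LF[6]=10
  step 11: row=10, L[10]='l', prepend. Next row=LF[10]=1
  step 12: row=1, L[1]='u', prepend. Next row=LF[1]=11
  step 13: row=11, L[11]='u', prepend. Next row=LF[11]=12
Reversed output: uulspoqpsmmn$

Answer: uulspoqpsmmn$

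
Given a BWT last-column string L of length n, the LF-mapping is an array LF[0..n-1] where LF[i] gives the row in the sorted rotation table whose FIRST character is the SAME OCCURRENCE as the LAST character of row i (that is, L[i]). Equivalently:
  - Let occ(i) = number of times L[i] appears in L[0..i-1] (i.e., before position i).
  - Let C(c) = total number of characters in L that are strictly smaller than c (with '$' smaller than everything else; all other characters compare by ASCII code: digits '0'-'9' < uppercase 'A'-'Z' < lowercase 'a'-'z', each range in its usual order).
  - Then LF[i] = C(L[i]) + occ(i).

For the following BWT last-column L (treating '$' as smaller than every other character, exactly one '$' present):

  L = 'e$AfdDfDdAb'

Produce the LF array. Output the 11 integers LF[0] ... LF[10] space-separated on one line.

Char counts: '$':1, 'A':2, 'D':2, 'b':1, 'd':2, 'e':1, 'f':2
C (first-col start): C('$')=0, C('A')=1, C('D')=3, C('b')=5, C('d')=6, C('e')=8, C('f')=9
L[0]='e': occ=0, LF[0]=C('e')+0=8+0=8
L[1]='$': occ=0, LF[1]=C('$')+0=0+0=0
L[2]='A': occ=0, LF[2]=C('A')+0=1+0=1
L[3]='f': occ=0, LF[3]=C('f')+0=9+0=9
L[4]='d': occ=0, LF[4]=C('d')+0=6+0=6
L[5]='D': occ=0, LF[5]=C('D')+0=3+0=3
L[6]='f': occ=1, LF[6]=C('f')+1=9+1=10
L[7]='D': occ=1, LF[7]=C('D')+1=3+1=4
L[8]='d': occ=1, LF[8]=C('d')+1=6+1=7
L[9]='A': occ=1, LF[9]=C('A')+1=1+1=2
L[10]='b': occ=0, LF[10]=C('b')+0=5+0=5

Answer: 8 0 1 9 6 3 10 4 7 2 5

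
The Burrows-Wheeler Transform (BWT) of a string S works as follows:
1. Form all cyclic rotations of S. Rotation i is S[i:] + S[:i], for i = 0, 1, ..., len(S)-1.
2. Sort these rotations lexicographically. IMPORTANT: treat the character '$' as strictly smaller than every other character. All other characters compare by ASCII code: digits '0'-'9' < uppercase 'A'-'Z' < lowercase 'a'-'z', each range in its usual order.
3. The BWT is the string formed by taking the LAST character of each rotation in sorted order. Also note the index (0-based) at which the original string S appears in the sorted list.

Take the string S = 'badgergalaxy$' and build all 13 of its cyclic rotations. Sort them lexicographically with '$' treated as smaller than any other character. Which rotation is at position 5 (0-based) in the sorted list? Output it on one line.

All 13 rotations (rotation i = S[i:]+S[:i]):
  rot[0] = badgergalaxy$
  rot[1] = adgergalaxy$b
  rot[2] = dgergalaxy$ba
  rot[3] = gergalaxy$bad
  rot[4] = ergalaxy$badg
  rot[5] = rgalaxy$badge
  rot[6] = galaxy$badger
  rot[7] = alaxy$badgerg
  rot[8] = laxy$badgerga
  rot[9] = axy$badgergal
  rot[10] = xy$badgergala
  rot[11] = y$badgergalax
  rot[12] = $badgergalaxy
Sorted (with $ < everything):
  sorted[0] = $badgergalaxy
  sorted[1] = adgergalaxy$b
  sorted[2] = alaxy$badgerg
  sorted[3] = axy$badgergal
  sorted[4] = badgergalaxy$
  sorted[5] = dgergalaxy$ba
  sorted[6] = ergalaxy$badg
  sorted[7] = galaxy$badger
  sorted[8] = gergalaxy$bad
  sorted[9] = laxy$badgerga
  sorted[10] = rgalaxy$badge
  sorted[11] = xy$badgergala
  sorted[12] = y$badgergalax
sorted[5] = dgergalaxy$ba

Answer: dgergalaxy$ba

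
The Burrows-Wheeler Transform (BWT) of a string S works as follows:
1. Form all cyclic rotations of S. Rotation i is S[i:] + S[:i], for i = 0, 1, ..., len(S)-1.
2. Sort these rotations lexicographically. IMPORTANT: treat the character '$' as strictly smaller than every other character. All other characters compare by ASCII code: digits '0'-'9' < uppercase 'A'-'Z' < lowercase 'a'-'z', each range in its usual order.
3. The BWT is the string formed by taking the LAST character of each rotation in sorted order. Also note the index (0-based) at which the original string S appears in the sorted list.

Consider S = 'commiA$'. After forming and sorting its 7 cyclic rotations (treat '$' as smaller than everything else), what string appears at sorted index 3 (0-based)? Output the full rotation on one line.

Answer: iA$comm

Derivation:
All 7 rotations (rotation i = S[i:]+S[:i]):
  rot[0] = commiA$
  rot[1] = ommiA$c
  rot[2] = mmiA$co
  rot[3] = miA$com
  rot[4] = iA$comm
  rot[5] = A$commi
  rot[6] = $commiA
Sorted (with $ < everything):
  sorted[0] = $commiA
  sorted[1] = A$commi
  sorted[2] = commiA$
  sorted[3] = iA$comm
  sorted[4] = miA$com
  sorted[5] = mmiA$co
  sorted[6] = ommiA$c
sorted[3] = iA$comm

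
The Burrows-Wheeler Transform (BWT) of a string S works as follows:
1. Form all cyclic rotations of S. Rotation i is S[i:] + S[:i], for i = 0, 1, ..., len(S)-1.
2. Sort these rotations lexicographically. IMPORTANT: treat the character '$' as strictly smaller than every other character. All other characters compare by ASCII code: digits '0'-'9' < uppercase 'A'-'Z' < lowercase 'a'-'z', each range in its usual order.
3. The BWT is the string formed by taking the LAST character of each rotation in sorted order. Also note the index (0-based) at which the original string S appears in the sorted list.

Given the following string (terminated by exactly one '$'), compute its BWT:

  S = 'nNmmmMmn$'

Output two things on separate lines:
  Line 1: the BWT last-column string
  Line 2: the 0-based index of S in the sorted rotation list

All 9 rotations (rotation i = S[i:]+S[:i]):
  rot[0] = nNmmmMmn$
  rot[1] = NmmmMmn$n
  rot[2] = mmmMmn$nN
  rot[3] = mmMmn$nNm
  rot[4] = mMmn$nNmm
  rot[5] = Mmn$nNmmm
  rot[6] = mn$nNmmmM
  rot[7] = n$nNmmmMm
  rot[8] = $nNmmmMmn
Sorted (with $ < everything):
  sorted[0] = $nNmmmMmn  (last char: 'n')
  sorted[1] = Mmn$nNmmm  (last char: 'm')
  sorted[2] = NmmmMmn$n  (last char: 'n')
  sorted[3] = mMmn$nNmm  (last char: 'm')
  sorted[4] = mmMmn$nNm  (last char: 'm')
  sorted[5] = mmmMmn$nN  (last char: 'N')
  sorted[6] = mn$nNmmmM  (last char: 'M')
  sorted[7] = n$nNmmmMm  (last char: 'm')
  sorted[8] = nNmmmMmn$  (last char: '$')
Last column: nmnmmNMm$
Original string S is at sorted index 8

Answer: nmnmmNMm$
8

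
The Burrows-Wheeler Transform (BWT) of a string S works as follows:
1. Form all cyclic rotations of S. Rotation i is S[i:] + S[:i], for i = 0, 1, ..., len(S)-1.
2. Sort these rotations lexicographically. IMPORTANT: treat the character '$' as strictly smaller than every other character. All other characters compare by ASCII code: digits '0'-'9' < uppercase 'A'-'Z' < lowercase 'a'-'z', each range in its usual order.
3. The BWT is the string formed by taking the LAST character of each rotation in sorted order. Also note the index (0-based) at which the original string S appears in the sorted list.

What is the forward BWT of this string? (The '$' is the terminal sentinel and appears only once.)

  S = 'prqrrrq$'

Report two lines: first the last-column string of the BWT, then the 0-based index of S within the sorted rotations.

All 8 rotations (rotation i = S[i:]+S[:i]):
  rot[0] = prqrrrq$
  rot[1] = rqrrrq$p
  rot[2] = qrrrq$pr
  rot[3] = rrrq$prq
  rot[4] = rrq$prqr
  rot[5] = rq$prqrr
  rot[6] = q$prqrrr
  rot[7] = $prqrrrq
Sorted (with $ < everything):
  sorted[0] = $prqrrrq  (last char: 'q')
  sorted[1] = prqrrrq$  (last char: '$')
  sorted[2] = q$prqrrr  (last char: 'r')
  sorted[3] = qrrrq$pr  (last char: 'r')
  sorted[4] = rq$prqrr  (last char: 'r')
  sorted[5] = rqrrrq$p  (last char: 'p')
  sorted[6] = rrq$prqr  (last char: 'r')
  sorted[7] = rrrq$prq  (last char: 'q')
Last column: q$rrrprq
Original string S is at sorted index 1

Answer: q$rrrprq
1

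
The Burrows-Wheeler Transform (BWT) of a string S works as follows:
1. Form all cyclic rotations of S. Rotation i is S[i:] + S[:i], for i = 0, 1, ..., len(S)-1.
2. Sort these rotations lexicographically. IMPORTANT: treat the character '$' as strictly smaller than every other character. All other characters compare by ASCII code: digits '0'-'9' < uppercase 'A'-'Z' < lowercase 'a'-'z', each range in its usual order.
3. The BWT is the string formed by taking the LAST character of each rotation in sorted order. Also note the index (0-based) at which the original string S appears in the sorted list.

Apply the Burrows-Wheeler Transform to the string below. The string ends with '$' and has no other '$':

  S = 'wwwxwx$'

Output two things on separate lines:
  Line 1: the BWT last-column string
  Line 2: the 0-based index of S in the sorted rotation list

All 7 rotations (rotation i = S[i:]+S[:i]):
  rot[0] = wwwxwx$
  rot[1] = wwxwx$w
  rot[2] = wxwx$ww
  rot[3] = xwx$www
  rot[4] = wx$wwwx
  rot[5] = x$wwwxw
  rot[6] = $wwwxwx
Sorted (with $ < everything):
  sorted[0] = $wwwxwx  (last char: 'x')
  sorted[1] = wwwxwx$  (last char: '$')
  sorted[2] = wwxwx$w  (last char: 'w')
  sorted[3] = wx$wwwx  (last char: 'x')
  sorted[4] = wxwx$ww  (last char: 'w')
  sorted[5] = x$wwwxw  (last char: 'w')
  sorted[6] = xwx$www  (last char: 'w')
Last column: x$wxwww
Original string S is at sorted index 1

Answer: x$wxwww
1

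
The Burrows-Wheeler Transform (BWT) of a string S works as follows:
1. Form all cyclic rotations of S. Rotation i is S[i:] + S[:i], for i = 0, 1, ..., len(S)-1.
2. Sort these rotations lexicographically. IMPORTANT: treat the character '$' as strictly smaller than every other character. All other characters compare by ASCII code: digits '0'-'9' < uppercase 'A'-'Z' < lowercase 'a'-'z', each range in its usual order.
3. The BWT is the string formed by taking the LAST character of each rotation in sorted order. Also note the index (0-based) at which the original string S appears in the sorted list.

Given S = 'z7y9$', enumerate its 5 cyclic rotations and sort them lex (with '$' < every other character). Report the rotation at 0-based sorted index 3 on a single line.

All 5 rotations (rotation i = S[i:]+S[:i]):
  rot[0] = z7y9$
  rot[1] = 7y9$z
  rot[2] = y9$z7
  rot[3] = 9$z7y
  rot[4] = $z7y9
Sorted (with $ < everything):
  sorted[0] = $z7y9
  sorted[1] = 7y9$z
  sorted[2] = 9$z7y
  sorted[3] = y9$z7
  sorted[4] = z7y9$
sorted[3] = y9$z7

Answer: y9$z7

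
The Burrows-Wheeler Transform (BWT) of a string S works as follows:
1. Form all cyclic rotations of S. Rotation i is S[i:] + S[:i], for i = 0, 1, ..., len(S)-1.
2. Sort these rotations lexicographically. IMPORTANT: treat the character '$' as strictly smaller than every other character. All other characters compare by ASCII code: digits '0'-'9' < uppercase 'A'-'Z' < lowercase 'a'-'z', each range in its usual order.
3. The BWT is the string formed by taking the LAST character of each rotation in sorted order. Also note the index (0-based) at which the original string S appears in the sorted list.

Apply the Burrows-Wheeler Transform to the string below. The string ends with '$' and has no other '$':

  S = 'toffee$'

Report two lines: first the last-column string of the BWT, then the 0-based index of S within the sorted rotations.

All 7 rotations (rotation i = S[i:]+S[:i]):
  rot[0] = toffee$
  rot[1] = offee$t
  rot[2] = ffee$to
  rot[3] = fee$tof
  rot[4] = ee$toff
  rot[5] = e$toffe
  rot[6] = $toffee
Sorted (with $ < everything):
  sorted[0] = $toffee  (last char: 'e')
  sorted[1] = e$toffe  (last char: 'e')
  sorted[2] = ee$toff  (last char: 'f')
  sorted[3] = fee$tof  (last char: 'f')
  sorted[4] = ffee$to  (last char: 'o')
  sorted[5] = offee$t  (last char: 't')
  sorted[6] = toffee$  (last char: '$')
Last column: eeffot$
Original string S is at sorted index 6

Answer: eeffot$
6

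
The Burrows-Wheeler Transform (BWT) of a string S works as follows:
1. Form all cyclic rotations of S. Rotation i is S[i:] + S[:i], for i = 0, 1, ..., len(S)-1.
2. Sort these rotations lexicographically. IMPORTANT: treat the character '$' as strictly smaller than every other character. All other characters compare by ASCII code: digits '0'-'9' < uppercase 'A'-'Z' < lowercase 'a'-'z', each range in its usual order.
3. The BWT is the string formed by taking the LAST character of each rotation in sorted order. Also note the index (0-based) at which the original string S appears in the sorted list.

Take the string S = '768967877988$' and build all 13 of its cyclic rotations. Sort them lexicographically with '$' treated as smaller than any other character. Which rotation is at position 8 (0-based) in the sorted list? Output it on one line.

All 13 rotations (rotation i = S[i:]+S[:i]):
  rot[0] = 768967877988$
  rot[1] = 68967877988$7
  rot[2] = 8967877988$76
  rot[3] = 967877988$768
  rot[4] = 67877988$7689
  rot[5] = 7877988$76896
  rot[6] = 877988$768967
  rot[7] = 77988$7689678
  rot[8] = 7988$76896787
  rot[9] = 988$768967877
  rot[10] = 88$7689678779
  rot[11] = 8$76896787798
  rot[12] = $768967877988
Sorted (with $ < everything):
  sorted[0] = $768967877988
  sorted[1] = 67877988$7689
  sorted[2] = 68967877988$7
  sorted[3] = 768967877988$
  sorted[4] = 77988$7689678
  sorted[5] = 7877988$76896
  sorted[6] = 7988$76896787
  sorted[7] = 8$76896787798
  sorted[8] = 877988$768967
  sorted[9] = 88$7689678779
  sorted[10] = 8967877988$76
  sorted[11] = 967877988$768
  sorted[12] = 988$768967877
sorted[8] = 877988$768967

Answer: 877988$768967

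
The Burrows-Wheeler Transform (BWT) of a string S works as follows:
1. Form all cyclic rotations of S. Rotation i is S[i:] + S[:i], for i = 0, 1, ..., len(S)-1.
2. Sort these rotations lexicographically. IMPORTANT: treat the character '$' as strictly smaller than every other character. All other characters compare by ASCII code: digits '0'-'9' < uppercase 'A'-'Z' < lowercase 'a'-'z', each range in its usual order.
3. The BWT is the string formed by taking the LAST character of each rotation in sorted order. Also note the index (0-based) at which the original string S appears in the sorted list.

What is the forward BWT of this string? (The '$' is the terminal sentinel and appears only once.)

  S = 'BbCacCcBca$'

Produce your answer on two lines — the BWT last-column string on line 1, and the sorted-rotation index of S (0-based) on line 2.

All 11 rotations (rotation i = S[i:]+S[:i]):
  rot[0] = BbCacCcBca$
  rot[1] = bCacCcBca$B
  rot[2] = CacCcBca$Bb
  rot[3] = acCcBca$BbC
  rot[4] = cCcBca$BbCa
  rot[5] = CcBca$BbCac
  rot[6] = cBca$BbCacC
  rot[7] = Bca$BbCacCc
  rot[8] = ca$BbCacCcB
  rot[9] = a$BbCacCcBc
  rot[10] = $BbCacCcBca
Sorted (with $ < everything):
  sorted[0] = $BbCacCcBca  (last char: 'a')
  sorted[1] = BbCacCcBca$  (last char: '$')
  sorted[2] = Bca$BbCacCc  (last char: 'c')
  sorted[3] = CacCcBca$Bb  (last char: 'b')
  sorted[4] = CcBca$BbCac  (last char: 'c')
  sorted[5] = a$BbCacCcBc  (last char: 'c')
  sorted[6] = acCcBca$BbC  (last char: 'C')
  sorted[7] = bCacCcBca$B  (last char: 'B')
  sorted[8] = cBca$BbCacC  (last char: 'C')
  sorted[9] = cCcBca$BbCa  (last char: 'a')
  sorted[10] = ca$BbCacCcB  (last char: 'B')
Last column: a$cbccCBCaB
Original string S is at sorted index 1

Answer: a$cbccCBCaB
1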